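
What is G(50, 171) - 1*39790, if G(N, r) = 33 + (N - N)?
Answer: -39757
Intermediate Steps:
G(N, r) = 33 (G(N, r) = 33 + 0 = 33)
G(50, 171) - 1*39790 = 33 - 1*39790 = 33 - 39790 = -39757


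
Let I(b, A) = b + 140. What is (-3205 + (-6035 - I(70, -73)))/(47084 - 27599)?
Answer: -210/433 ≈ -0.48499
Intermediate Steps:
I(b, A) = 140 + b
(-3205 + (-6035 - I(70, -73)))/(47084 - 27599) = (-3205 + (-6035 - (140 + 70)))/(47084 - 27599) = (-3205 + (-6035 - 1*210))/19485 = (-3205 + (-6035 - 210))*(1/19485) = (-3205 - 6245)*(1/19485) = -9450*1/19485 = -210/433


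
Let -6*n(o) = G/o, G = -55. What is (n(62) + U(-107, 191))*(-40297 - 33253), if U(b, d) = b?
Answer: 1461769475/186 ≈ 7.8590e+6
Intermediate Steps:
n(o) = 55/(6*o) (n(o) = -(-55)/(6*o) = 55/(6*o))
(n(62) + U(-107, 191))*(-40297 - 33253) = ((55/6)/62 - 107)*(-40297 - 33253) = ((55/6)*(1/62) - 107)*(-73550) = (55/372 - 107)*(-73550) = -39749/372*(-73550) = 1461769475/186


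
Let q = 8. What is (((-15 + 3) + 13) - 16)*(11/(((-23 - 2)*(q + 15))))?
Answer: 33/115 ≈ 0.28696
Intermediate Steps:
(((-15 + 3) + 13) - 16)*(11/(((-23 - 2)*(q + 15)))) = (((-15 + 3) + 13) - 16)*(11/(((-23 - 2)*(8 + 15)))) = ((-12 + 13) - 16)*(11/((-25*23))) = (1 - 16)*(11/(-575)) = -165*(-1)/575 = -15*(-11/575) = 33/115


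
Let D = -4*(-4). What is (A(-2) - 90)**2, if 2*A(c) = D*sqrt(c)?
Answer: 7972 - 1440*I*sqrt(2) ≈ 7972.0 - 2036.5*I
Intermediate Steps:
D = 16
A(c) = 8*sqrt(c) (A(c) = (16*sqrt(c))/2 = 8*sqrt(c))
(A(-2) - 90)**2 = (8*sqrt(-2) - 90)**2 = (8*(I*sqrt(2)) - 90)**2 = (8*I*sqrt(2) - 90)**2 = (-90 + 8*I*sqrt(2))**2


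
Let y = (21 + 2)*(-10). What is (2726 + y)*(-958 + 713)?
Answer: -611520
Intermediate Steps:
y = -230 (y = 23*(-10) = -230)
(2726 + y)*(-958 + 713) = (2726 - 230)*(-958 + 713) = 2496*(-245) = -611520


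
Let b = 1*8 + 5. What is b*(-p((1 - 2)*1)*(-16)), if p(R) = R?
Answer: -208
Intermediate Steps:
b = 13 (b = 8 + 5 = 13)
b*(-p((1 - 2)*1)*(-16)) = 13*(-(1 - 2)*1*(-16)) = 13*(-(-1*1)*(-16)) = 13*(-(-1)*(-16)) = 13*(-1*16) = 13*(-16) = -208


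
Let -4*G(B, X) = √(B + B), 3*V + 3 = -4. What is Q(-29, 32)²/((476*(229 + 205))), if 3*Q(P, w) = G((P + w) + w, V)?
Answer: 5/2124864 ≈ 2.3531e-6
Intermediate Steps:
V = -7/3 (V = -1 + (⅓)*(-4) = -1 - 4/3 = -7/3 ≈ -2.3333)
G(B, X) = -√2*√B/4 (G(B, X) = -√(B + B)/4 = -√2*√B/4)
Q(P, w) = -√2*√(P + 2*w)/12 (Q(P, w) = (-√2*√((P + w) + w)/4)/3 = (-√2*√(P + 2*w)/4)/3 = -√2*√(P + 2*w)/12)
Q(-29, 32)²/((476*(229 + 205))) = (-√(2*(-29) + 4*32)/12)²/((476*(229 + 205))) = (-√(-58 + 128)/12)²/((476*434)) = (-√70/12)²/206584 = (35/72)*(1/206584) = 5/2124864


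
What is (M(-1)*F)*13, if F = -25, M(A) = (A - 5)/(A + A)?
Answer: -975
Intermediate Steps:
M(A) = (-5 + A)/(2*A) (M(A) = (-5 + A)/((2*A)) = (-5 + A)*(1/(2*A)) = (-5 + A)/(2*A))
(M(-1)*F)*13 = (((½)*(-5 - 1)/(-1))*(-25))*13 = (((½)*(-1)*(-6))*(-25))*13 = (3*(-25))*13 = -75*13 = -975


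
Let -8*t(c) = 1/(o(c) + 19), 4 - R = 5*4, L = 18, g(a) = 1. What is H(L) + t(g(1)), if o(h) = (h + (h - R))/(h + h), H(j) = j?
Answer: 4031/224 ≈ 17.996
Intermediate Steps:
R = -16 (R = 4 - 5*4 = 4 - 1*20 = 4 - 20 = -16)
o(h) = (16 + 2*h)/(2*h) (o(h) = (h + (h - 1*(-16)))/(h + h) = (h + (h + 16))/((2*h)) = (h + (16 + h))*(1/(2*h)) = (16 + 2*h)*(1/(2*h)) = (16 + 2*h)/(2*h))
t(c) = -1/(8*(19 + (8 + c)/c)) (t(c) = -1/(8*((8 + c)/c + 19)) = -1/(8*(19 + (8 + c)/c)))
H(L) + t(g(1)) = 18 - 1*1/(64 + 160*1) = 18 - 1*1/(64 + 160) = 18 - 1*1/224 = 18 - 1*1*1/224 = 18 - 1/224 = 4031/224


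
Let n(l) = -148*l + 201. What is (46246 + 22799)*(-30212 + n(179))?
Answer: -3901249635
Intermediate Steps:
n(l) = 201 - 148*l
(46246 + 22799)*(-30212 + n(179)) = (46246 + 22799)*(-30212 + (201 - 148*179)) = 69045*(-30212 + (201 - 26492)) = 69045*(-30212 - 26291) = 69045*(-56503) = -3901249635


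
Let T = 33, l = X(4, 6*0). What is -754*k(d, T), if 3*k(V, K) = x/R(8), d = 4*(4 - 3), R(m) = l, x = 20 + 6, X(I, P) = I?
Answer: -4901/3 ≈ -1633.7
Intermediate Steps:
x = 26
l = 4
R(m) = 4
d = 4 (d = 4*1 = 4)
k(V, K) = 13/6 (k(V, K) = (26/4)/3 = (26*(¼))/3 = (⅓)*(13/2) = 13/6)
-754*k(d, T) = -754*13/6 = -4901/3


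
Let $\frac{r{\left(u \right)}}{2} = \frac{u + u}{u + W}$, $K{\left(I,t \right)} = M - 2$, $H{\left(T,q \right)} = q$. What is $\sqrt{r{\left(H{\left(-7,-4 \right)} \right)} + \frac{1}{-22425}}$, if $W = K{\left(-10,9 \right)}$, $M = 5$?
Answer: $\frac{\sqrt{321842703}}{4485} \approx 4.0$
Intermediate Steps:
$K{\left(I,t \right)} = 3$ ($K{\left(I,t \right)} = 5 - 2 = 3$)
$W = 3$
$r{\left(u \right)} = \frac{4 u}{3 + u}$ ($r{\left(u \right)} = 2 \frac{u + u}{u + 3} = 2 \frac{2 u}{3 + u} = \frac{4 u}{3 + u}$)
$\sqrt{r{\left(H{\left(-7,-4 \right)} \right)} + \frac{1}{-22425}} = \sqrt{4 \left(-4\right) \frac{1}{3 - 4} + \frac{1}{-22425}} = \sqrt{4 \left(-4\right) \frac{1}{-1} - \frac{1}{22425}} = \sqrt{4 \left(-4\right) \left(-1\right) - \frac{1}{22425}} = \sqrt{16 - \frac{1}{22425}} = \sqrt{\frac{358799}{22425}} = \frac{\sqrt{321842703}}{4485}$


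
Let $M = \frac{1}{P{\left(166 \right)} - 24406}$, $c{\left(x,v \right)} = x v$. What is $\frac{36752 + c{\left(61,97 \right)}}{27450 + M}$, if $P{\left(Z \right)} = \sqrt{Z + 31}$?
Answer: $\frac{697666521306948336}{448825751278208101} + \frac{42669 \sqrt{197}}{448825751278208101} \approx 1.5544$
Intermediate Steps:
$P{\left(Z \right)} = \sqrt{31 + Z}$
$c{\left(x,v \right)} = v x$
$M = \frac{1}{-24406 + \sqrt{197}}$ ($M = \frac{1}{\sqrt{31 + 166} - 24406} = \frac{1}{\sqrt{197} - 24406} = \frac{1}{-24406 + \sqrt{197}} \approx -4.0997 \cdot 10^{-5}$)
$\frac{36752 + c{\left(61,97 \right)}}{27450 + M} = \frac{36752 + 97 \cdot 61}{27450 - \left(\frac{24406}{595652639} + \frac{\sqrt{197}}{595652639}\right)} = \frac{36752 + 5917}{\frac{16350664916144}{595652639} - \frac{\sqrt{197}}{595652639}} = \frac{42669}{\frac{16350664916144}{595652639} - \frac{\sqrt{197}}{595652639}}$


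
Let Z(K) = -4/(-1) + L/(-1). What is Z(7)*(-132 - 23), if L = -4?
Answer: -1240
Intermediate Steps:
Z(K) = 8 (Z(K) = -4/(-1) - 4/(-1) = -4*(-1) - 4*(-1) = 4 + 4 = 8)
Z(7)*(-132 - 23) = 8*(-132 - 23) = 8*(-155) = -1240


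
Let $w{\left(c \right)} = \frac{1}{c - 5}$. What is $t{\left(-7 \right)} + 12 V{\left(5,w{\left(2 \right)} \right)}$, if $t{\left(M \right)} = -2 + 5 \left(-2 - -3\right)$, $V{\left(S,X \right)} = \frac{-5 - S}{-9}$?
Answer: $\frac{49}{3} \approx 16.333$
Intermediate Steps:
$w{\left(c \right)} = \frac{1}{-5 + c}$
$V{\left(S,X \right)} = \frac{5}{9} + \frac{S}{9}$ ($V{\left(S,X \right)} = \left(-5 - S\right) \left(- \frac{1}{9}\right) = \frac{5}{9} + \frac{S}{9}$)
$t{\left(M \right)} = 3$ ($t{\left(M \right)} = -2 + 5 \left(-2 + 3\right) = -2 + 5 \cdot 1 = -2 + 5 = 3$)
$t{\left(-7 \right)} + 12 V{\left(5,w{\left(2 \right)} \right)} = 3 + 12 \left(\frac{5}{9} + \frac{1}{9} \cdot 5\right) = 3 + 12 \left(\frac{5}{9} + \frac{5}{9}\right) = 3 + 12 \cdot \frac{10}{9} = 3 + \frac{40}{3} = \frac{49}{3}$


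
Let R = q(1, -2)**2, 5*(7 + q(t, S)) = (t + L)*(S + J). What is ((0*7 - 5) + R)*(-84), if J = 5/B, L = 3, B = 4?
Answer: -110796/25 ≈ -4431.8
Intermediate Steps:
J = 5/4 ≈ 1.2500
q(t, S) = -7 + (3 + t)*(5/4 + S)/5 (q(t, S) = -7 + ((t + 3)*(S + 5/4))/5 = -7 + ((3 + t)*(5/4 + S))/5 = -7 + (3 + t)*(5/4 + S)/5)
R = 1444/25 (R = (-25/4 + (1/4)*1 + (3/5)*(-2) + (1/5)*(-2)*1)**2 = (-25/4 + 1/4 - 6/5 - 2/5)**2 = (-38/5)**2 = 1444/25 ≈ 57.760)
((0*7 - 5) + R)*(-84) = ((0*7 - 5) + 1444/25)*(-84) = ((0 - 5) + 1444/25)*(-84) = (-5 + 1444/25)*(-84) = (1319/25)*(-84) = -110796/25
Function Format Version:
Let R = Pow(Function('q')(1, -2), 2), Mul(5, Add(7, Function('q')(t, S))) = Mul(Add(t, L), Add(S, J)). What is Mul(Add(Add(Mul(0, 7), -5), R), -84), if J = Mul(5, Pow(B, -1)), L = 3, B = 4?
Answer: Rational(-110796, 25) ≈ -4431.8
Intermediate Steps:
J = Rational(5, 4) (J = Mul(5, Pow(4, -1)) = Mul(5, Rational(1, 4)) = Rational(5, 4) ≈ 1.2500)
Function('q')(t, S) = Add(-7, Mul(Rational(1, 5), Add(3, t), Add(Rational(5, 4), S))) (Function('q')(t, S) = Add(-7, Mul(Rational(1, 5), Mul(Add(t, 3), Add(S, Rational(5, 4))))) = Add(-7, Mul(Rational(1, 5), Mul(Add(3, t), Add(Rational(5, 4), S)))) = Add(-7, Mul(Rational(1, 5), Add(3, t), Add(Rational(5, 4), S))))
R = Rational(1444, 25) (R = Pow(Add(Rational(-25, 4), Mul(Rational(1, 4), 1), Mul(Rational(3, 5), -2), Mul(Rational(1, 5), -2, 1)), 2) = Pow(Add(Rational(-25, 4), Rational(1, 4), Rational(-6, 5), Rational(-2, 5)), 2) = Pow(Rational(-38, 5), 2) = Rational(1444, 25) ≈ 57.760)
Mul(Add(Add(Mul(0, 7), -5), R), -84) = Mul(Add(Add(Mul(0, 7), -5), Rational(1444, 25)), -84) = Mul(Add(Add(0, -5), Rational(1444, 25)), -84) = Mul(Add(-5, Rational(1444, 25)), -84) = Mul(Rational(1319, 25), -84) = Rational(-110796, 25)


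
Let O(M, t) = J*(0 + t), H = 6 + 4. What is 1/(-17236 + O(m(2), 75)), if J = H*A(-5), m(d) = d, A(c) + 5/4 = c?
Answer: -2/43847 ≈ -4.5613e-5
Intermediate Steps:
A(c) = -5/4 + c
H = 10
J = -125/2 (J = 10*(-5/4 - 5) = 10*(-25/4) = -125/2 ≈ -62.500)
O(M, t) = -125*t/2 (O(M, t) = -125*(0 + t)/2 = -125*t/2)
1/(-17236 + O(m(2), 75)) = 1/(-17236 - 125/2*75) = 1/(-17236 - 9375/2) = 1/(-43847/2) = -2/43847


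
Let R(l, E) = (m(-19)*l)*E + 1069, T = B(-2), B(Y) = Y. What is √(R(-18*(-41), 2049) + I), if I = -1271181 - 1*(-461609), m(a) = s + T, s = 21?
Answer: 5*√1116903 ≈ 5284.2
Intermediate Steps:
T = -2
m(a) = 19 (m(a) = 21 - 2 = 19)
I = -809572 (I = -1271181 + 461609 = -809572)
R(l, E) = 1069 + 19*E*l (R(l, E) = (19*l)*E + 1069 = 19*E*l + 1069 = 1069 + 19*E*l)
√(R(-18*(-41), 2049) + I) = √((1069 + 19*2049*(-18*(-41))) - 809572) = √((1069 + 19*2049*738) - 809572) = √((1069 + 28731078) - 809572) = √(28732147 - 809572) = √27922575 = 5*√1116903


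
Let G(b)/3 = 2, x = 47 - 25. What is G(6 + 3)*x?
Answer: 132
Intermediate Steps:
x = 22
G(b) = 6 (G(b) = 3*2 = 6)
G(6 + 3)*x = 6*22 = 132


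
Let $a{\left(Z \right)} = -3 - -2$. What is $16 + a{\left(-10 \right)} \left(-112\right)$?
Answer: $128$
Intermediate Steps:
$a{\left(Z \right)} = -1$ ($a{\left(Z \right)} = -3 + 2 = -1$)
$16 + a{\left(-10 \right)} \left(-112\right) = 16 - -112 = 16 + 112 = 128$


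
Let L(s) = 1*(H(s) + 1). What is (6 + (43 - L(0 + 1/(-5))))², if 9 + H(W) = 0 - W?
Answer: 80656/25 ≈ 3226.2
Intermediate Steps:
H(W) = -9 - W (H(W) = -9 + (0 - W) = -9 - W)
L(s) = -8 - s (L(s) = 1*((-9 - s) + 1) = 1*(-8 - s) = -8 - s)
(6 + (43 - L(0 + 1/(-5))))² = (6 + (43 - (-8 - (0 + 1/(-5)))))² = (6 + (43 - (-8 - (0 - ⅕))))² = (6 + (43 - (-8 - 1*(-⅕))))² = (6 + (43 - (-8 + ⅕)))² = (6 + (43 - 1*(-39/5)))² = (6 + (43 + 39/5))² = (6 + 254/5)² = (284/5)² = 80656/25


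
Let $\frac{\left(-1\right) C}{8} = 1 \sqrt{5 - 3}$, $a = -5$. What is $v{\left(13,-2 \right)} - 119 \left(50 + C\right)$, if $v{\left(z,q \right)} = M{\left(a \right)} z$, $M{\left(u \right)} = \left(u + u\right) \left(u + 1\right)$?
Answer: $-5430 + 952 \sqrt{2} \approx -4083.7$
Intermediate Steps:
$C = - 8 \sqrt{2}$ ($C = - 8 \cdot 1 \sqrt{5 - 3} = - 8 \cdot 1 \sqrt{2} = - 8 \sqrt{2} \approx -11.314$)
$M{\left(u \right)} = 2 u \left(1 + u\right)$
$v{\left(z,q \right)} = 40 z$ ($v{\left(z,q \right)} = 2 \left(-5\right) \left(1 - 5\right) z = 2 \left(-5\right) \left(-4\right) z = 40 z$)
$v{\left(13,-2 \right)} - 119 \left(50 + C\right) = 40 \cdot 13 - 119 \left(50 - 8 \sqrt{2}\right) = 520 - \left(5950 - 952 \sqrt{2}\right) = -5430 + 952 \sqrt{2}$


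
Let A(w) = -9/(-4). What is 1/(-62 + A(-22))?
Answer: -4/239 ≈ -0.016736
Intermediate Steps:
A(w) = 9/4 (A(w) = -9*(-¼) = 9/4)
1/(-62 + A(-22)) = 1/(-62 + 9/4) = 1/(-239/4) = -4/239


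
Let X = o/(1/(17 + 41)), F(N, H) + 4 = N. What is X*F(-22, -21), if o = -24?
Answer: 36192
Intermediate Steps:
F(N, H) = -4 + N
X = -1392 (X = -24/(1/(17 + 41)) = -24/(1/58) = -24/1/58 = -24*58 = -1392)
X*F(-22, -21) = -1392*(-4 - 22) = -1392*(-26) = 36192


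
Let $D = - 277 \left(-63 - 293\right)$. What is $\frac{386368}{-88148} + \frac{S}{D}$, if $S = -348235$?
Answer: $- \frac{17199184999}{2173112644} \approx -7.9145$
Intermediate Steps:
$D = 98612$ ($D = \left(-277\right) \left(-356\right) = 98612$)
$\frac{386368}{-88148} + \frac{S}{D} = \frac{386368}{-88148} - \frac{348235}{98612} = 386368 \left(- \frac{1}{88148}\right) - \frac{348235}{98612} = - \frac{96592}{22037} - \frac{348235}{98612} = - \frac{17199184999}{2173112644}$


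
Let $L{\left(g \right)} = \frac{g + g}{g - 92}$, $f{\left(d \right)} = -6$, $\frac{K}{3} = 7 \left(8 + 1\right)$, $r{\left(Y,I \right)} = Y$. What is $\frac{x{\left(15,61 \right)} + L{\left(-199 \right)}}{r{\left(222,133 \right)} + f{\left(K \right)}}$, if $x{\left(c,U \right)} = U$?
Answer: $\frac{18149}{62856} \approx 0.28874$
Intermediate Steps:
$K = 189$ ($K = 3 \cdot 7 \left(8 + 1\right) = 3 \cdot 7 \cdot 9 = 3 \cdot 63 = 189$)
$L{\left(g \right)} = \frac{2 g}{-92 + g}$
$\frac{x{\left(15,61 \right)} + L{\left(-199 \right)}}{r{\left(222,133 \right)} + f{\left(K \right)}} = \frac{61 + 2 \left(-199\right) \frac{1}{-92 - 199}}{222 - 6} = \frac{61 + 2 \left(-199\right) \frac{1}{-291}}{216} = \left(61 + 2 \left(-199\right) \left(- \frac{1}{291}\right)\right) \frac{1}{216} = \left(61 + \frac{398}{291}\right) \frac{1}{216} = \frac{18149}{291} \cdot \frac{1}{216} = \frac{18149}{62856}$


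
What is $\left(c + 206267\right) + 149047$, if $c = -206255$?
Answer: $149059$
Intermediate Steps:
$\left(c + 206267\right) + 149047 = \left(-206255 + 206267\right) + 149047 = 12 + 149047 = 149059$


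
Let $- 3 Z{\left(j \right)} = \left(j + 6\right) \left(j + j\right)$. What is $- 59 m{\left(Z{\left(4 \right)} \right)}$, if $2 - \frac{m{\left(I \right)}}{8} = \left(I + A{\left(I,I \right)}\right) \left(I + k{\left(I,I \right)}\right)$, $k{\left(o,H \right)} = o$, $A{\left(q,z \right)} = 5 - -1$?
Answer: $\frac{4673744}{9} \approx 5.1931 \cdot 10^{5}$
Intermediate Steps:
$A{\left(q,z \right)} = 6$ ($A{\left(q,z \right)} = 5 + 1 = 6$)
$Z{\left(j \right)} = - \frac{2 j \left(6 + j\right)}{3}$ ($Z{\left(j \right)} = - \frac{\left(j + 6\right) \left(j + j\right)}{3} = - \frac{\left(6 + j\right) 2 j}{3} = - \frac{2 j \left(6 + j\right)}{3}$)
$m{\left(I \right)} = 16 - 16 I \left(6 + I\right)$ ($m{\left(I \right)} = 16 - 8 \left(I + 6\right) \left(I + I\right) = 16 - 8 \left(6 + I\right) 2 I = 16 - 8 \cdot 2 I \left(6 + I\right) = 16 - 16 I \left(6 + I\right)$)
$- 59 m{\left(Z{\left(4 \right)} \right)} = - 59 \left(16 - 96 \left(\left(- \frac{2}{3}\right) 4 \left(6 + 4\right)\right) - 16 \left(\left(- \frac{2}{3}\right) 4 \left(6 + 4\right)\right)^{2}\right) = - 59 \left(16 - 96 \left(\left(- \frac{2}{3}\right) 4 \cdot 10\right) - 16 \left(\left(- \frac{2}{3}\right) 4 \cdot 10\right)^{2}\right) = - 59 \left(16 - -2560 - 16 \left(- \frac{80}{3}\right)^{2}\right) = - 59 \left(16 + 2560 - \frac{102400}{9}\right) = \left(-59\right) \left(- \frac{79216}{9}\right) = \frac{4673744}{9}$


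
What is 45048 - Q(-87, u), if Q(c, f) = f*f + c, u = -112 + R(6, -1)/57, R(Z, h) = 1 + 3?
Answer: 105939215/3249 ≈ 32607.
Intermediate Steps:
R(Z, h) = 4
u = -6380/57 (u = -112 + 4/57 = -6380/57 ≈ -111.93)
Q(c, f) = c + f**2 (Q(c, f) = f**2 + c = c + f**2)
45048 - Q(-87, u) = 45048 - (-87 + (-6380/57)**2) = 45048 - (-87 + 40704400/3249) = 45048 - 1*40421737/3249 = 45048 - 40421737/3249 = 105939215/3249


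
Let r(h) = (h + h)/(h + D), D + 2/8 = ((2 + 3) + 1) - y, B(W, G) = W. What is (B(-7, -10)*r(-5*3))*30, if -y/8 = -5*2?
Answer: -1200/17 ≈ -70.588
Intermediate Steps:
y = 80 (y = -(-40)*2 = -8*(-10) = 80)
D = -297/4 (D = -¼ + (((2 + 3) + 1) - 1*80) = -¼ + ((5 + 1) - 80) = -¼ + (6 - 80) = -¼ - 74 = -297/4 ≈ -74.250)
r(h) = 2*h/(-297/4 + h) (r(h) = (h + h)/(h - 297/4) = (2*h)/(-297/4 + h) = 2*h/(-297/4 + h))
(B(-7, -10)*r(-5*3))*30 = -56*(-5*3)/(-297 + 4*(-5*3))*30 = -56*(-15)/(-297 + 4*(-15))*30 = -56*(-15)/(-297 - 60)*30 = -56*(-15)/(-357)*30 = -56*(-15)*(-1)/357*30 = -7*40/119*30 = -40/17*30 = -1200/17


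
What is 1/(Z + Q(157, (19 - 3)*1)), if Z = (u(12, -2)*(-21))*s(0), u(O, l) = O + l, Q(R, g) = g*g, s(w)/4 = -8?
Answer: 1/6976 ≈ 0.00014335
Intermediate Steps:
s(w) = -32 (s(w) = 4*(-8) = -32)
Q(R, g) = g²
Z = 6720 (Z = ((12 - 2)*(-21))*(-32) = (10*(-21))*(-32) = -210*(-32) = 6720)
1/(Z + Q(157, (19 - 3)*1)) = 1/(6720 + ((19 - 3)*1)²) = 1/(6720 + (16*1)²) = 1/(6720 + 16²) = 1/(6720 + 256) = 1/6976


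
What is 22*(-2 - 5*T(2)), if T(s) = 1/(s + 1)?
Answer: -242/3 ≈ -80.667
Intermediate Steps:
T(s) = 1/(1 + s)
22*(-2 - 5*T(2)) = 22*(-2 - 5/(1 + 2)) = 22*(-2 - 5/3) = 22*(-11/3) = -242/3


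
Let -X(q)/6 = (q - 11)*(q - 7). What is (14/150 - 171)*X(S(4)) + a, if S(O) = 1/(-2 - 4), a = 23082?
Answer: 23657779/225 ≈ 1.0515e+5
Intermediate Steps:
S(O) = -1/6 (S(O) = 1/(-6) = -1/6)
X(q) = -6*(-11 + q)*(-7 + q) (X(q) = -6*(q - 11)*(q - 7) = -6*(-11 + q)*(-7 + q))
(14/150 - 171)*X(S(4)) + a = (14/150 - 171)*(-462 - 6*(-1/6)**2 + 108*(-1/6)) + 23082 = (14*(1/150) - 171)*(-462 - 6*1/36 - 18) + 23082 = (7/75 - 171)*(-462 - 1/6 - 18) + 23082 = -12818/75*(-2881/6) + 23082 = 18464329/225 + 23082 = 23657779/225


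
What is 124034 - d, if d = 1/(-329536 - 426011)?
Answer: 93713516599/755547 ≈ 1.2403e+5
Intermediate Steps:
d = -1/755547 (d = 1/(-755547) = -1/755547 ≈ -1.3235e-6)
124034 - d = 124034 - 1*(-1/755547) = 124034 + 1/755547 = 93713516599/755547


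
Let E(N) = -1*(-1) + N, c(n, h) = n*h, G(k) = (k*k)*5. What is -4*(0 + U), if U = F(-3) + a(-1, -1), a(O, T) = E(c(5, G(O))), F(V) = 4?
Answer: -120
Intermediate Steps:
G(k) = 5*k**2 (G(k) = k**2*5 = 5*k**2)
c(n, h) = h*n
E(N) = 1 + N
a(O, T) = 1 + 25*O**2 (a(O, T) = 1 + (5*O**2)*5 = 1 + 25*O**2)
U = 30 (U = 4 + (1 + 25*(-1)**2) = 4 + (1 + 25*1) = 4 + (1 + 25) = 4 + 26 = 30)
-4*(0 + U) = -4*(0 + 30) = -4*30 = -120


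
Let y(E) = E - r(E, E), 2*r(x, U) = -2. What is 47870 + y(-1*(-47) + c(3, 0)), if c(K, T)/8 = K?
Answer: 47942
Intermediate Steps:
c(K, T) = 8*K
r(x, U) = -1 (r(x, U) = (½)*(-2) = -1)
y(E) = 1 + E (y(E) = E - 1*(-1) = E + 1 = 1 + E)
47870 + y(-1*(-47) + c(3, 0)) = 47870 + (1 + (-1*(-47) + 8*3)) = 47870 + (1 + (47 + 24)) = 47870 + (1 + 71) = 47870 + 72 = 47942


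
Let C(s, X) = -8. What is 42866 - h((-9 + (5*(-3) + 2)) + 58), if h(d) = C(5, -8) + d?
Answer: 42838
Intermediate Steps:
h(d) = -8 + d
42866 - h((-9 + (5*(-3) + 2)) + 58) = 42866 - (-8 + ((-9 + (5*(-3) + 2)) + 58)) = 42866 - (-8 + ((-9 + (-15 + 2)) + 58)) = 42866 - (-8 + ((-9 - 13) + 58)) = 42866 - (-8 + (-22 + 58)) = 42866 - (-8 + 36) = 42866 - 1*28 = 42866 - 28 = 42838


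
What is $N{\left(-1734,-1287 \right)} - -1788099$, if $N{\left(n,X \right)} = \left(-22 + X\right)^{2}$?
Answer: $3501580$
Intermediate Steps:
$N{\left(-1734,-1287 \right)} - -1788099 = \left(-22 - 1287\right)^{2} - -1788099 = \left(-1309\right)^{2} + 1788099 = 1713481 + 1788099 = 3501580$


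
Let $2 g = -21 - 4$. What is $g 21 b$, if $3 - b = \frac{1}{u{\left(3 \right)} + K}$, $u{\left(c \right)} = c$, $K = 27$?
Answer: $- \frac{3115}{4} \approx -778.75$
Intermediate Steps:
$g = - \frac{25}{2}$ ($g = \frac{-21 - 4}{2} = \frac{1}{2} \left(-25\right) = - \frac{25}{2} \approx -12.5$)
$b = \frac{89}{30}$ ($b = 3 - \frac{1}{3 + 27} = 3 - \frac{1}{30} = \frac{89}{30} \approx 2.9667$)
$g 21 b = \left(- \frac{25}{2}\right) 21 \cdot \frac{89}{30} = \left(- \frac{525}{2}\right) \frac{89}{30} = - \frac{3115}{4}$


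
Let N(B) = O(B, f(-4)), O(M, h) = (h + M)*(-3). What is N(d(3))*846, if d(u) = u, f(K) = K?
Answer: 2538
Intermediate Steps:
O(M, h) = -3*M - 3*h (O(M, h) = (M + h)*(-3) = -3*M - 3*h)
N(B) = 12 - 3*B (N(B) = -3*B - 3*(-4) = -3*B + 12 = 12 - 3*B)
N(d(3))*846 = (12 - 3*3)*846 = (12 - 9)*846 = 3*846 = 2538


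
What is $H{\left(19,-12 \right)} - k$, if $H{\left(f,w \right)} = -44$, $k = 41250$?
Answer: $-41294$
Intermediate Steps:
$H{\left(19,-12 \right)} - k = -44 - 41250 = -41294$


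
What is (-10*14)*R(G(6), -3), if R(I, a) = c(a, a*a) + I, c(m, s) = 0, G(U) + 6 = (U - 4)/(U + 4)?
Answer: 812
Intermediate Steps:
G(U) = -6 + (-4 + U)/(4 + U) (G(U) = -6 + (U - 4)/(U + 4) = -6 + (-4 + U)/(4 + U))
R(I, a) = I (R(I, a) = 0 + I = I)
(-10*14)*R(G(6), -3) = (-10*14)*((-28 - 5*6)/(4 + 6)) = -140*(-28 - 30)/10 = -14*(-58) = -140*(-29/5) = 812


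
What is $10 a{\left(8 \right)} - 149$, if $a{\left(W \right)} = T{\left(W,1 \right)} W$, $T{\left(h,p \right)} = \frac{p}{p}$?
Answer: $-69$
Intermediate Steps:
$T{\left(h,p \right)} = 1$
$a{\left(W \right)} = W$ ($a{\left(W \right)} = 1 W = W$)
$10 a{\left(8 \right)} - 149 = 10 \cdot 8 - 149 = 80 - 149 = -69$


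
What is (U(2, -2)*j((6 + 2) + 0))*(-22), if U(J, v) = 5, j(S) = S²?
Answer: -7040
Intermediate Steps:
(U(2, -2)*j((6 + 2) + 0))*(-22) = (5*((6 + 2) + 0)²)*(-22) = (5*(8 + 0)²)*(-22) = (5*8²)*(-22) = (5*64)*(-22) = 320*(-22) = -7040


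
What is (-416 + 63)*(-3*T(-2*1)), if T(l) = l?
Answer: -2118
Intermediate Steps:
(-416 + 63)*(-3*T(-2*1)) = (-416 + 63)*(-(-6)) = -(-1059)*(-2) = -353*6 = -2118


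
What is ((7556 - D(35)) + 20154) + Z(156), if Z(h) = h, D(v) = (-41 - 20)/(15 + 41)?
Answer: 1560557/56 ≈ 27867.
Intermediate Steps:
D(v) = -61/56
((7556 - D(35)) + 20154) + Z(156) = ((7556 - 1*(-61/56)) + 20154) + 156 = ((7556 + 61/56) + 20154) + 156 = (423197/56 + 20154) + 156 = 1551821/56 + 156 = 1560557/56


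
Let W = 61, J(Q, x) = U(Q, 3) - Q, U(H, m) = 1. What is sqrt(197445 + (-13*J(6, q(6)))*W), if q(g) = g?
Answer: sqrt(201410) ≈ 448.79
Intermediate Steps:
J(Q, x) = 1 - Q
sqrt(197445 + (-13*J(6, q(6)))*W) = sqrt(197445 - 13*(1 - 1*6)*61) = sqrt(197445 - 13*(1 - 6)*61) = sqrt(197445 - 13*(-5)*61) = sqrt(197445 + 65*61) = sqrt(197445 + 3965) = sqrt(201410)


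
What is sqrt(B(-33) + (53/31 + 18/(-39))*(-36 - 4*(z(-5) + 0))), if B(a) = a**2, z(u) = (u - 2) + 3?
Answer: sqrt(172809221)/403 ≈ 32.620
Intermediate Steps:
z(u) = 1 + u (z(u) = (-2 + u) + 3 = 1 + u)
sqrt(B(-33) + (53/31 + 18/(-39))*(-36 - 4*(z(-5) + 0))) = sqrt((-33)**2 + (53/31 + 18/(-39))*(-36 - 4*((1 - 5) + 0))) = sqrt(1089 + (53*(1/31) + 18*(-1/39))*(-36 - 4*(-4 + 0))) = sqrt(1089 + (53/31 - 6/13)*(-36 - 4*(-4))) = sqrt(1089 + 503*(-36 + 16)/403) = sqrt(1089 + (503/403)*(-20)) = sqrt(1089 - 10060/403) = sqrt(428807/403) = sqrt(172809221)/403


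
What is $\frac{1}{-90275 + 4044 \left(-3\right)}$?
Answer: $- \frac{1}{102407} \approx -9.765 \cdot 10^{-6}$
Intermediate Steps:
$\frac{1}{-90275 + 4044 \left(-3\right)} = \frac{1}{-90275 - 12132} = \frac{1}{-102407} = - \frac{1}{102407}$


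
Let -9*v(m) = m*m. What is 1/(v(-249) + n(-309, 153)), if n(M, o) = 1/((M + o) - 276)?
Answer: -432/2976049 ≈ -0.00014516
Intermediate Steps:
n(M, o) = 1/(-276 + M + o)
v(m) = -m²/9 (v(m) = -m*m/9 = -m²/9)
1/(v(-249) + n(-309, 153)) = 1/(-⅑*(-249)² + 1/(-276 - 309 + 153)) = 1/(-⅑*62001 + 1/(-432)) = 1/(-6889 - 1/432) = 1/(-2976049/432) = -432/2976049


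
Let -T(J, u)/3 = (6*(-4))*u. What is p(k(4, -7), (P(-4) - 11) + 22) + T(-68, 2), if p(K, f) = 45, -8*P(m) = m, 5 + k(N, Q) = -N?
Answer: 189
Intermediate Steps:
k(N, Q) = -5 - N
P(m) = -m/8
T(J, u) = 72*u (T(J, u) = -3*6*(-4)*u = -(-72)*u = 72*u)
p(k(4, -7), (P(-4) - 11) + 22) + T(-68, 2) = 45 + 72*2 = 45 + 144 = 189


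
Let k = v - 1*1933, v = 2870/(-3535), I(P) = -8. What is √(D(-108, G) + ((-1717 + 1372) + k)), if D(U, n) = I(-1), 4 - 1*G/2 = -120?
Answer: 2*I*√5831942/101 ≈ 47.821*I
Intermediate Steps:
G = 248 (G = 8 - 2*(-120) = 8 + 240 = 248)
D(U, n) = -8
v = -82/101 (v = 2870*(-1/3535) = -82/101 ≈ -0.81188)
k = -195315/101 (k = -82/101 - 1*1933 = -82/101 - 1933 = -195315/101 ≈ -1933.8)
√(D(-108, G) + ((-1717 + 1372) + k)) = √(-8 + ((-1717 + 1372) - 195315/101)) = √(-8 + (-345 - 195315/101)) = √(-8 - 230160/101) = √(-230968/101) = 2*I*√5831942/101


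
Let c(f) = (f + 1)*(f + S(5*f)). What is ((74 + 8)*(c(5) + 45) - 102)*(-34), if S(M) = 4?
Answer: -272544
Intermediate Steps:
c(f) = (1 + f)*(4 + f) (c(f) = (f + 1)*(f + 4) = (1 + f)*(4 + f))
((74 + 8)*(c(5) + 45) - 102)*(-34) = ((74 + 8)*((4 + 5**2 + 5*5) + 45) - 102)*(-34) = (82*((4 + 25 + 25) + 45) - 102)*(-34) = (82*(54 + 45) - 102)*(-34) = (82*99 - 102)*(-34) = (8118 - 102)*(-34) = 8016*(-34) = -272544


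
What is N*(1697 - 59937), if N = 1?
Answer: -58240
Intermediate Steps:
N*(1697 - 59937) = 1*(1697 - 59937) = 1*(-58240) = -58240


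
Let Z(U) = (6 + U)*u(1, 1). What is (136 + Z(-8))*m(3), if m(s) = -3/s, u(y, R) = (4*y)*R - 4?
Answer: -136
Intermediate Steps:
u(y, R) = -4 + 4*R*y (u(y, R) = 4*R*y - 4 = -4 + 4*R*y)
Z(U) = 0 (Z(U) = (6 + U)*(-4 + 4*1*1) = (6 + U)*(-4 + 4) = (6 + U)*0 = 0)
(136 + Z(-8))*m(3) = (136 + 0)*(-3/3) = 136*(-3*1/3) = 136*(-1) = -136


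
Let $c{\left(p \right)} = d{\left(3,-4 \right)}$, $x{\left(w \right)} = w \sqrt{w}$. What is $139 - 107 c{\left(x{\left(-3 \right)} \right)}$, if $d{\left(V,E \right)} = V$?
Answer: $-182$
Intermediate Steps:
$x{\left(w \right)} = w^{\frac{3}{2}}$
$c{\left(p \right)} = 3$
$139 - 107 c{\left(x{\left(-3 \right)} \right)} = 139 - 321 = -182$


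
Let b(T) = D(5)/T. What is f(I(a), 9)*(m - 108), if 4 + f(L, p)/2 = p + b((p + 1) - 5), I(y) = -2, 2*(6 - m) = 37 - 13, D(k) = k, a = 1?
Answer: -1368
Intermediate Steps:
m = -6 (m = 6 - (37 - 13)/2 = 6 - ½*24 = 6 - 12 = -6)
b(T) = 5/T
f(L, p) = -8 + 2*p + 10/(-4 + p) (f(L, p) = -8 + 2*(p + 5/((p + 1) - 5)) = -8 + 2*(p + 5/((1 + p) - 5)) = -8 + 2*(p + 5/(-4 + p)) = -8 + (2*p + 10/(-4 + p)) = -8 + 2*p + 10/(-4 + p))
f(I(a), 9)*(m - 108) = (-8 + 2*9 + 10/(-4 + 9))*(-6 - 108) = (-8 + 18 + 10/5)*(-114) = (-8 + 18 + 10*(⅕))*(-114) = (-8 + 18 + 2)*(-114) = 12*(-114) = -1368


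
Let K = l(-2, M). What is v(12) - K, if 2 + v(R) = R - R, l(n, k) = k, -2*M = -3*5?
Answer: -19/2 ≈ -9.5000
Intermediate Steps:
M = 15/2 (M = -(-3)*5/2 = -1/2*(-15) = 15/2 ≈ 7.5000)
v(R) = -2 (v(R) = -2 + (R - R) = -2 + 0 = -2)
K = 15/2 ≈ 7.5000
v(12) - K = -2 - 1*15/2 = -2 - 15/2 = -19/2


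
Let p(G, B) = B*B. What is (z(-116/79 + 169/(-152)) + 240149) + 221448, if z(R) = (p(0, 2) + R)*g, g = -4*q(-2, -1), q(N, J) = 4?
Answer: 692822999/1501 ≈ 4.6157e+5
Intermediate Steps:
p(G, B) = B²
g = -16 (g = -4*4 = -16)
z(R) = -64 - 16*R (z(R) = (2² + R)*(-16) = (4 + R)*(-16) = -64 - 16*R)
(z(-116/79 + 169/(-152)) + 240149) + 221448 = ((-64 - 16*(-116/79 + 169/(-152))) + 240149) + 221448 = ((-64 - 16*(-116*1/79 + 169*(-1/152))) + 240149) + 221448 = ((-64 - 16*(-116/79 - 169/152)) + 240149) + 221448 = ((-64 - 16*(-30983/12008)) + 240149) + 221448 = ((-64 + 61966/1501) + 240149) + 221448 = (-34098/1501 + 240149) + 221448 = 360429551/1501 + 221448 = 692822999/1501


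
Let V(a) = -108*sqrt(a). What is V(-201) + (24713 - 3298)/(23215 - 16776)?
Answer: 21415/6439 - 108*I*sqrt(201) ≈ 3.3258 - 1531.2*I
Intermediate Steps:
V(-201) + (24713 - 3298)/(23215 - 16776) = -108*I*sqrt(201) + (24713 - 3298)/(23215 - 16776) = -108*I*sqrt(201) + 21415/6439 = 21415/6439 - 108*I*sqrt(201)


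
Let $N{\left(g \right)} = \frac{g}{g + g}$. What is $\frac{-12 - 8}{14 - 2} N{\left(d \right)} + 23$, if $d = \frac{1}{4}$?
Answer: $\frac{133}{6} \approx 22.167$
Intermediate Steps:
$d = \frac{1}{4} \approx 0.25$
$N{\left(g \right)} = \frac{1}{2}$ ($N{\left(g \right)} = \frac{g}{2 g} = \frac{1}{2 g} g = \frac{1}{2}$)
$\frac{-12 - 8}{14 - 2} N{\left(d \right)} + 23 = \frac{-12 - 8}{14 - 2} \cdot \frac{1}{2} + 23 = - \frac{20}{12} \cdot \frac{1}{2} + 23 = \left(-20\right) \frac{1}{12} \cdot \frac{1}{2} + 23 = \left(- \frac{5}{3}\right) \frac{1}{2} + 23 = - \frac{5}{6} + 23 = \frac{133}{6}$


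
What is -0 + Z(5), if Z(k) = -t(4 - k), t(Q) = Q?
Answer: 1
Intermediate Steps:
Z(k) = -4 + k (Z(k) = -(4 - k) = -4 + k)
-0 + Z(5) = -0 + (-4 + 5) = -111*0 + 1 = 0 + 1 = 1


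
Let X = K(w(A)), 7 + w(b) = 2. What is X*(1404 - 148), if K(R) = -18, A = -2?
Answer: -22608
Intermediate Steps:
w(b) = -5 (w(b) = -7 + 2 = -5)
X = -18
X*(1404 - 148) = -18*(1404 - 148) = -18*1256 = -22608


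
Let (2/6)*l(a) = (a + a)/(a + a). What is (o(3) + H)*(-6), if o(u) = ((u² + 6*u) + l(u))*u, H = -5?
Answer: -510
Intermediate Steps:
l(a) = 3 (l(a) = 3*((a + a)/(a + a)) = 3*((2*a)/((2*a))) = 3*((2*a)*(1/(2*a))) = 3*1 = 3)
o(u) = u*(3 + u² + 6*u) (o(u) = ((u² + 6*u) + 3)*u = (3 + u² + 6*u)*u = u*(3 + u² + 6*u))
(o(3) + H)*(-6) = (3*(3 + 3² + 6*3) - 5)*(-6) = (3*(3 + 9 + 18) - 5)*(-6) = (3*30 - 5)*(-6) = (90 - 5)*(-6) = 85*(-6) = -510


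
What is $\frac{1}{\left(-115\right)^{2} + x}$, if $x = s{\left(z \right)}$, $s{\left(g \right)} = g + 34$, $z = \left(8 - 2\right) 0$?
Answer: $\frac{1}{13259} \approx 7.542 \cdot 10^{-5}$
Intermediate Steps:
$z = 0$ ($z = 6 \cdot 0 = 0$)
$s{\left(g \right)} = 34 + g$
$x = 34$ ($x = 34 + 0 = 34$)
$\frac{1}{\left(-115\right)^{2} + x} = \frac{1}{\left(-115\right)^{2} + 34} = \frac{1}{13225 + 34} = \frac{1}{13259}$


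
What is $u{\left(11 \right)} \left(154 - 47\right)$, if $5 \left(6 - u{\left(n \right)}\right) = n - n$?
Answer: $642$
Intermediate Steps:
$u{\left(n \right)} = 6$ ($u{\left(n \right)} = 6 - \frac{n - n}{5} = 6 - 0 = 6 + 0 = 6$)
$u{\left(11 \right)} \left(154 - 47\right) = 6 \left(154 - 47\right) = 6 \cdot 107 = 642$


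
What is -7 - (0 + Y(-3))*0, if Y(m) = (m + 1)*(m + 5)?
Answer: -7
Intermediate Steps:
Y(m) = (1 + m)*(5 + m)
-7 - (0 + Y(-3))*0 = -7 - (0 + (5 + (-3)² + 6*(-3)))*0 = -7 - (0 + (5 + 9 - 18))*0 = -7 - (0 - 4)*0 = -7 - (-4)*0 = -7 - 1*0 = -7 + 0 = -7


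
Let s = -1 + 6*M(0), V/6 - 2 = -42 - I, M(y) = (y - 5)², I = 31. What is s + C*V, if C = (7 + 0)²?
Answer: -20725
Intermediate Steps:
M(y) = (-5 + y)²
C = 49 (C = 7² = 49)
V = -426 (V = 12 + 6*(-42 - 1*31) = 12 + 6*(-42 - 31) = 12 + 6*(-73) = 12 - 438 = -426)
s = 149 (s = -1 + 6*(-5 + 0)² = -1 + 6*(-5)² = -1 + 6*25 = -1 + 150 = 149)
s + C*V = 149 + 49*(-426) = 149 - 20874 = -20725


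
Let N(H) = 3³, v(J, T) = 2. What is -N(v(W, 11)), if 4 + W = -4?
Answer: -27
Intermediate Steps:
W = -8 (W = -4 - 4 = -8)
N(H) = 27
-N(v(W, 11)) = -1*27 = -27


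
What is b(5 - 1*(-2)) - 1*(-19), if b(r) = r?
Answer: 26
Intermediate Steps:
b(5 - 1*(-2)) - 1*(-19) = (5 - 1*(-2)) - 1*(-19) = (5 + 2) + 19 = 7 + 19 = 26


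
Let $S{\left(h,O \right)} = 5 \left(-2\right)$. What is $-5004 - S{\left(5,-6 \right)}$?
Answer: $-4994$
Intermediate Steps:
$S{\left(h,O \right)} = -10$
$-5004 - S{\left(5,-6 \right)} = -5004 - -10 = -5004 + 10 = -4994$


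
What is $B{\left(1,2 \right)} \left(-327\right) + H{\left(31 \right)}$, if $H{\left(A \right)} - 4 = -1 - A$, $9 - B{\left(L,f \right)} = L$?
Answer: $-2644$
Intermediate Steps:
$B{\left(L,f \right)} = 9 - L$
$H{\left(A \right)} = 3 - A$ ($H{\left(A \right)} = 4 - \left(1 + A\right) = 3 - A$)
$B{\left(1,2 \right)} \left(-327\right) + H{\left(31 \right)} = \left(9 - 1\right) \left(-327\right) + \left(3 - 31\right) = 8 \left(-327\right) - 28 = -2616 - 28 = -2644$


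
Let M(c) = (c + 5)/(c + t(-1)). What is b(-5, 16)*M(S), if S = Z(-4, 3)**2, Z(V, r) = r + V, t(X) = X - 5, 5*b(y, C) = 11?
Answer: -66/25 ≈ -2.6400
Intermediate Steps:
b(y, C) = 11/5 (b(y, C) = (1/5)*11 = 11/5)
t(X) = -5 + X
Z(V, r) = V + r
S = 1 (S = (-4 + 3)**2 = (-1)**2 = 1)
M(c) = (5 + c)/(-6 + c) (M(c) = (c + 5)/(c + (-5 - 1)) = (5 + c)/(c - 6) = (5 + c)/(-6 + c))
b(-5, 16)*M(S) = 11*((5 + 1)/(-6 + 1))/5 = 11*(6/(-5))/5 = 11*(-1/5*6)/5 = (11/5)*(-6/5) = -66/25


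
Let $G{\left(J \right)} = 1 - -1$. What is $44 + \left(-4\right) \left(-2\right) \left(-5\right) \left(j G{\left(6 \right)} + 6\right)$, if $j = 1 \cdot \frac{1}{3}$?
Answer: $- \frac{668}{3} \approx -222.67$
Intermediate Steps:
$G{\left(J \right)} = 2$ ($G{\left(J \right)} = 1 + 1 = 2$)
$j = \frac{1}{3}$ ($j = 1 \cdot \frac{1}{3} = \frac{1}{3} \approx 0.33333$)
$44 + \left(-4\right) \left(-2\right) \left(-5\right) \left(j G{\left(6 \right)} + 6\right) = 44 + \left(-4\right) \left(-2\right) \left(-5\right) \left(\frac{1}{3} \cdot 2 + 6\right) = 44 + 8 \left(-5\right) \left(\frac{2}{3} + 6\right) = 44 - \frac{800}{3} = - \frac{668}{3}$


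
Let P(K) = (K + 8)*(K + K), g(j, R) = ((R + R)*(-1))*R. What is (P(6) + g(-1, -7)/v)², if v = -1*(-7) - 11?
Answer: 148225/4 ≈ 37056.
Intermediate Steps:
g(j, R) = -2*R² (g(j, R) = ((2*R)*(-1))*R = (-2*R)*R = -2*R²)
P(K) = 2*K*(8 + K) (P(K) = (8 + K)*(2*K) = 2*K*(8 + K))
v = -4 (v = 7 - 11 = -4)
(P(6) + g(-1, -7)/v)² = (2*6*(8 + 6) - 2*(-7)²/(-4))² = (2*6*14 - 2*49*(-¼))² = (168 - 98*(-¼))² = (168 + 49/2)² = (385/2)² = 148225/4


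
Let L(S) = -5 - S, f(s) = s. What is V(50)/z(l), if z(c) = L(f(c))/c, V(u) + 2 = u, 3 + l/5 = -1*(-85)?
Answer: -3936/83 ≈ -47.422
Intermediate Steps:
l = 410 (l = -15 + 5*(-1*(-85)) = -15 + 5*85 = -15 + 425 = 410)
V(u) = -2 + u
z(c) = (-5 - c)/c
V(50)/z(l) = (-2 + 50)/(((-5 - 1*410)/410)) = 48/(((-5 - 410)/410)) = 48/(((1/410)*(-415))) = 48/(-83/82) = 48*(-82/83) = -3936/83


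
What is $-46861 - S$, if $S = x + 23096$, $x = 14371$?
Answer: $-84328$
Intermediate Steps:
$S = 37467$ ($S = 14371 + 23096 = 37467$)
$-46861 - S = -46861 - 37467 = -84328$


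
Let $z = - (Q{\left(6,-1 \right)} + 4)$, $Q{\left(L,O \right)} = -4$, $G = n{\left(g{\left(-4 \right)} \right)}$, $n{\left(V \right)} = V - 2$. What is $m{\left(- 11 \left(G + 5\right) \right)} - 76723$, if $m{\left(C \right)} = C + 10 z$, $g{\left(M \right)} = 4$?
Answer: $-76800$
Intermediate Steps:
$n{\left(V \right)} = -2 + V$
$G = 2$ ($G = -2 + 4 = 2$)
$z = 0$ ($z = - (-4 + 4) = \left(-1\right) 0 = 0$)
$m{\left(C \right)} = C$ ($m{\left(C \right)} = C + 10 \cdot 0 = C + 0 = C$)
$m{\left(- 11 \left(G + 5\right) \right)} - 76723 = - 11 \left(2 + 5\right) - 76723 = \left(-11\right) 7 - 76723 = -77 - 76723 = -76800$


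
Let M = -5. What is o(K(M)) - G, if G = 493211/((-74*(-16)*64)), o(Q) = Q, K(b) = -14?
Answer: -1554075/75776 ≈ -20.509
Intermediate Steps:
G = 493211/75776 (G = 493211/((1184*64)) = 493211/75776 ≈ 6.5088)
o(K(M)) - G = -14 - 1*493211/75776 = -14 - 493211/75776 = -1554075/75776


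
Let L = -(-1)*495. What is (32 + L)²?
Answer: 277729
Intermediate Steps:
L = 495 (L = -1*(-495) = 495)
(32 + L)² = (32 + 495)² = 527² = 277729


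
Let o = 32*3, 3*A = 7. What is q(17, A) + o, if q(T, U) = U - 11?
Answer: 262/3 ≈ 87.333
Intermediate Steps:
A = 7/3 (A = (⅓)*7 = 7/3 ≈ 2.3333)
q(T, U) = -11 + U
o = 96
q(17, A) + o = (-11 + 7/3) + 96 = -26/3 + 96 = 262/3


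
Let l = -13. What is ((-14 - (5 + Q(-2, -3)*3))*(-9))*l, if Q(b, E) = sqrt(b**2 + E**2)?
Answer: -2223 - 351*sqrt(13) ≈ -3488.5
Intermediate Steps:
Q(b, E) = sqrt(E**2 + b**2)
((-14 - (5 + Q(-2, -3)*3))*(-9))*l = ((-14 - (5 + sqrt((-3)**2 + (-2)**2)*3))*(-9))*(-13) = ((-14 - (5 + sqrt(9 + 4)*3))*(-9))*(-13) = ((-14 - (5 + sqrt(13)*3))*(-9))*(-13) = ((-14 - (5 + 3*sqrt(13)))*(-9))*(-13) = ((-14 + (-5 - 3*sqrt(13)))*(-9))*(-13) = ((-19 - 3*sqrt(13))*(-9))*(-13) = (171 + 27*sqrt(13))*(-13) = -2223 - 351*sqrt(13)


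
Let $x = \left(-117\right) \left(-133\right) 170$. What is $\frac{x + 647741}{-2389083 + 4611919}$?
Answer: $\frac{3293111}{2222836} \approx 1.4815$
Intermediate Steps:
$x = 2645370$ ($x = 15561 \cdot 170 = 2645370$)
$\frac{x + 647741}{-2389083 + 4611919} = \frac{2645370 + 647741}{-2389083 + 4611919} = \frac{3293111}{2222836}$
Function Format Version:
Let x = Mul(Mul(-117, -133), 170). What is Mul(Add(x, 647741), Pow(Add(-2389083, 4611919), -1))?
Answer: Rational(3293111, 2222836) ≈ 1.4815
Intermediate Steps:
x = 2645370 (x = Mul(15561, 170) = 2645370)
Mul(Add(x, 647741), Pow(Add(-2389083, 4611919), -1)) = Mul(Add(2645370, 647741), Pow(Add(-2389083, 4611919), -1)) = Mul(3293111, Pow(2222836, -1)) = Mul(3293111, Rational(1, 2222836)) = Rational(3293111, 2222836)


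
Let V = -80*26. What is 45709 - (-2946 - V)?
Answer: 46575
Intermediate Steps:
V = -2080
45709 - (-2946 - V) = 45709 - (-2946 - 1*(-2080)) = 45709 - (-2946 + 2080) = 45709 - 1*(-866) = 45709 + 866 = 46575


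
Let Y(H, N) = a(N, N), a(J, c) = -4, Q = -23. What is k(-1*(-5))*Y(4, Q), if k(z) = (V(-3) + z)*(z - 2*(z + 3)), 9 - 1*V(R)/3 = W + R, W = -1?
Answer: 1936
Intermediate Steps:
V(R) = 30 - 3*R (V(R) = 27 - 3*(-1 + R) = 27 + (3 - 3*R) = 30 - 3*R)
Y(H, N) = -4
k(z) = (-6 - z)*(39 + z) (k(z) = ((30 - 3*(-3)) + z)*(z - 2*(z + 3)) = ((30 + 9) + z)*(z - 2*(3 + z)) = (39 + z)*(z + (-6 - 2*z)) = (39 + z)*(-6 - z) = (-6 - z)*(39 + z))
k(-1*(-5))*Y(4, Q) = (-234 - (-1*(-5))**2 - (-45)*(-5))*(-4) = (-234 - 1*5**2 - 45*5)*(-4) = (-234 - 1*25 - 225)*(-4) = (-234 - 25 - 225)*(-4) = -484*(-4) = 1936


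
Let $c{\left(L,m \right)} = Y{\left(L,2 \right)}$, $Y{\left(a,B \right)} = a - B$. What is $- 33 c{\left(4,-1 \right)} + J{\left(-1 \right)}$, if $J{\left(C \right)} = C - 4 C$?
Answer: $-63$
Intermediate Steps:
$c{\left(L,m \right)} = -2 + L$ ($c{\left(L,m \right)} = L - 2 = -2 + L$)
$J{\left(C \right)} = - 3 C$
$- 33 c{\left(4,-1 \right)} + J{\left(-1 \right)} = - 33 \left(-2 + 4\right) - -3 = \left(-33\right) 2 + 3 = -66 + 3 = -63$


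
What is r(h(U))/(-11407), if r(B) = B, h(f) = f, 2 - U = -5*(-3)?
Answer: 13/11407 ≈ 0.0011397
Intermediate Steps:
U = -13 (U = 2 - (-5)*(-3) = 2 - 1*15 = 2 - 15 = -13)
r(h(U))/(-11407) = -13/(-11407) = -13*(-1/11407) = 13/11407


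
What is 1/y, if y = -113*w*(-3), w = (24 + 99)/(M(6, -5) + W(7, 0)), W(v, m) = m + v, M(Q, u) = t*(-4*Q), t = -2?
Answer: 55/41697 ≈ 0.0013190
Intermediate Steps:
M(Q, u) = 8*Q (M(Q, u) = -(-8)*Q = 8*Q)
w = 123/55 (w = (24 + 99)/(8*6 + (0 + 7)) = 123/(48 + 7) = 123/55 ≈ 2.2364)
y = 41697/55 (y = -113*123/55*(-3) = -13899/55*(-3) = 41697/55 ≈ 758.13)
1/y = 1/(41697/55) = 55/41697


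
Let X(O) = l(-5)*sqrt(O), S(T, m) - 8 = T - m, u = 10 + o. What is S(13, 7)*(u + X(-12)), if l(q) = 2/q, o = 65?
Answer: 1050 - 56*I*sqrt(3)/5 ≈ 1050.0 - 19.399*I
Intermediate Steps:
u = 75 (u = 10 + 65 = 75)
S(T, m) = 8 + T - m (S(T, m) = 8 + (T - m) = 8 + T - m)
X(O) = -2*sqrt(O)/5 (X(O) = (2/(-5))*sqrt(O) = (2*(-1/5))*sqrt(O) = -2*sqrt(O)/5)
S(13, 7)*(u + X(-12)) = (8 + 13 - 1*7)*(75 - 4*I*sqrt(3)/5) = (8 + 13 - 7)*(75 - 4*I*sqrt(3)/5) = 14*(75 - 4*I*sqrt(3)/5) = 1050 - 56*I*sqrt(3)/5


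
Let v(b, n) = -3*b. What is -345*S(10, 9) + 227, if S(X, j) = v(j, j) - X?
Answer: 12992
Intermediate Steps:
S(X, j) = -X - 3*j (S(X, j) = -3*j - X = -X - 3*j)
-345*S(10, 9) + 227 = -345*(-1*10 - 3*9) + 227 = -345*(-10 - 27) + 227 = -345*(-37) + 227 = 12765 + 227 = 12992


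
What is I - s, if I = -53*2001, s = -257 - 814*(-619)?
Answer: -609662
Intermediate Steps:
s = 503609 (s = -257 + 503866 = 503609)
I = -106053
I - s = -106053 - 1*503609 = -106053 - 503609 = -609662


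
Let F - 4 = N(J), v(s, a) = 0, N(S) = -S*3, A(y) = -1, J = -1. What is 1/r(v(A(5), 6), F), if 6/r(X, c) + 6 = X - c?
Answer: -13/6 ≈ -2.1667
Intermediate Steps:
N(S) = -3*S
F = 7 (F = 4 - 3*(-1) = 4 + 3 = 7)
r(X, c) = 6/(-6 + X - c) (r(X, c) = 6/(-6 + (X - c)) = 6/(-6 + X - c))
1/r(v(A(5), 6), F) = 1/(-6/(6 + 7 - 1*0)) = 1/(-6/(6 + 7 + 0)) = 1/(-6/13) = -13/6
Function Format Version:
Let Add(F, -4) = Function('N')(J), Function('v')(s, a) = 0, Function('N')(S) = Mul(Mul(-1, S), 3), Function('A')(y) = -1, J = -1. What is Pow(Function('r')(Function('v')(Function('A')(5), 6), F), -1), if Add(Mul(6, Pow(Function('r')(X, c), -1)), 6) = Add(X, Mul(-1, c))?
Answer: Rational(-13, 6) ≈ -2.1667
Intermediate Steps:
Function('N')(S) = Mul(-3, S)
F = 7 (F = Add(4, Mul(-3, -1)) = Add(4, 3) = 7)
Function('r')(X, c) = Mul(6, Pow(Add(-6, X, Mul(-1, c)), -1)) (Function('r')(X, c) = Mul(6, Pow(Add(-6, Add(X, Mul(-1, c))), -1)) = Mul(6, Pow(Add(-6, X, Mul(-1, c)), -1)))
Pow(Function('r')(Function('v')(Function('A')(5), 6), F), -1) = Pow(Mul(-6, Pow(Add(6, 7, Mul(-1, 0)), -1)), -1) = Pow(Mul(-6, Pow(Add(6, 7, 0), -1)), -1) = Pow(Mul(-6, Pow(13, -1)), -1) = Pow(Mul(-6, Rational(1, 13)), -1) = Pow(Rational(-6, 13), -1) = Rational(-13, 6)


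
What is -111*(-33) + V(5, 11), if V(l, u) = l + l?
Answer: 3673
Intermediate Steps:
V(l, u) = 2*l
-111*(-33) + V(5, 11) = -111*(-33) + 2*5 = 3663 + 10 = 3673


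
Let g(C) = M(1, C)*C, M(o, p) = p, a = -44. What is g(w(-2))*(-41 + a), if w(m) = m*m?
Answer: -1360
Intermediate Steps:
w(m) = m²
g(C) = C² (g(C) = C*C = C²)
g(w(-2))*(-41 + a) = ((-2)²)²*(-41 - 44) = 4²*(-85) = 16*(-85) = -1360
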